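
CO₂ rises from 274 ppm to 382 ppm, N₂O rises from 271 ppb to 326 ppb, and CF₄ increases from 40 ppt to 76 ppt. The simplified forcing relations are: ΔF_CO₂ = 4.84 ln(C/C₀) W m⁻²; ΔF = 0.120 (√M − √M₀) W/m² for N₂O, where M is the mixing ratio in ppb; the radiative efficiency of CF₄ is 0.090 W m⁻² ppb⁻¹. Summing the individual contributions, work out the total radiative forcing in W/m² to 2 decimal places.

CO₂: 4.84 × ln(382/274) = 4.84 × ln(1.39416) = 4.84 × 0.33229 = 1.6083 W/m².
N₂O: 0.120 × (√326 − √271) = 0.120 × (18.0555 − 16.4621) = 0.120 × 1.5934 = 0.1912 W/m².
CF₄: Δ = 76 − 40 = 36 ppt = 0.036 ppb; ΔF = 0.090 × 0.036 = 0.0032 W/m².
Total ΔF = 1.6083 + 0.1912 + 0.0032 = 1.8027 W/m².

ΔF = 1.80 W/m²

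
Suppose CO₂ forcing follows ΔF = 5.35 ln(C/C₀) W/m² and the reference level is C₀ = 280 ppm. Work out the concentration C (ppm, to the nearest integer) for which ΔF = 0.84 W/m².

C ≈ 328 ppm

Set 5.35 ln(C/280) = 0.84, so ln(C/280) = 0.84/5.35 = 0.15701.
Then C/280 = e^0.15701 = 1.17001, giving C = 280 × 1.17001 = 327.60 ppm.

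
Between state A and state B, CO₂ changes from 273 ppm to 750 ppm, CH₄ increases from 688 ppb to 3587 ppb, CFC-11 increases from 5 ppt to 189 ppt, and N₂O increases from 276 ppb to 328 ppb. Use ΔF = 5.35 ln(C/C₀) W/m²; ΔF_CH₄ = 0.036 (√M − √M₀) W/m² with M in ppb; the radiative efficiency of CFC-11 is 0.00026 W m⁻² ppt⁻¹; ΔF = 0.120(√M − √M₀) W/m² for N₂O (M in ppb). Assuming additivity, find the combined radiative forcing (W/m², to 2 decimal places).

CO₂: 5.35 × ln(750/273) = 5.35 × ln(2.74725) = 5.35 × 1.01060 = 5.4067 W/m².
CH₄: 0.036 × (√3587 − √688) = 0.036 × (59.8916 − 26.2298) = 0.036 × 33.6618 = 1.2118 W/m².
CFC-11: ΔF = 0.00026 × (189 − 5) = 0.00026 × 184 = 0.0478 W/m².
N₂O: 0.120 × (√328 − √276) = 0.120 × (18.1108 − 16.6132) = 0.120 × 1.4976 = 0.1797 W/m².
Total ΔF = 5.4067 + 1.2118 + 0.0478 + 0.1797 = 6.8460 W/m².

ΔF = 6.85 W/m²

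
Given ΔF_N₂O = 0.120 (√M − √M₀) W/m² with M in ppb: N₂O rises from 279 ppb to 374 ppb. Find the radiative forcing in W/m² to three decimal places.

ΔF = 0.316 W/m²

N₂O: 0.120 × (√374 − √279) = 0.120 × (19.3391 − 16.7033) = 0.120 × 2.6358 = 0.3163 W/m².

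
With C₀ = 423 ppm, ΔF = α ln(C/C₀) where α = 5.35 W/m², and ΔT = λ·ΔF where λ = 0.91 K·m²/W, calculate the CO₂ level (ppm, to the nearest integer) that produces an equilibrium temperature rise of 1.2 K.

C ≈ 541 ppm

Required forcing: ΔF = ΔT/λ = 1.2/0.91 = 1.3187 W/m².
Then ln(C/423) = ΔF/5.35 = 1.3187/5.35 = 0.24649.
So C = 423 × e^0.24649 = 423 × 1.27953 = 541.24 ppm.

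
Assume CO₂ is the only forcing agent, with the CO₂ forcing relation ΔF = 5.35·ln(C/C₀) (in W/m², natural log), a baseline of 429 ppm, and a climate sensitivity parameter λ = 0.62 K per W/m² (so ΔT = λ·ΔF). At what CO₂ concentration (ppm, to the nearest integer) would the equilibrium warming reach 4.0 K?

Required forcing: ΔF = ΔT/λ = 4.0/0.62 = 6.4516 W/m².
Then ln(C/429) = ΔF/5.35 = 6.4516/5.35 = 1.20591.
So C = 429 × e^1.20591 = 429 × 3.33980 = 1432.77 ppm.

C ≈ 1433 ppm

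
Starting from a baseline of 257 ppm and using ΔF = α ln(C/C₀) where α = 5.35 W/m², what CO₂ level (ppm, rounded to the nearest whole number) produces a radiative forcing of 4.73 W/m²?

Set 5.35 ln(C/257) = 4.73, so ln(C/257) = 4.73/5.35 = 0.88411.
Then C/257 = e^0.88411 = 2.42083, giving C = 257 × 2.42083 = 622.15 ppm.

C ≈ 622 ppm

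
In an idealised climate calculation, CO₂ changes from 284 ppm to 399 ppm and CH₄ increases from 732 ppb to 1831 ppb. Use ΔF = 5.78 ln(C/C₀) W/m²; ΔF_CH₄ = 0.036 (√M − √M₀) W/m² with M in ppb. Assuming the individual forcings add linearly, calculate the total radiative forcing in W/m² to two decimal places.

CO₂: 5.78 × ln(399/284) = 5.78 × ln(1.40493) = 5.78 × 0.33999 = 1.9651 W/m².
CH₄: 0.036 × (√1831 − √732) = 0.036 × (42.7902 − 27.0555) = 0.036 × 15.7347 = 0.5664 W/m².
Total ΔF = 1.9651 + 0.5664 = 2.5315 W/m².

ΔF = 2.53 W/m²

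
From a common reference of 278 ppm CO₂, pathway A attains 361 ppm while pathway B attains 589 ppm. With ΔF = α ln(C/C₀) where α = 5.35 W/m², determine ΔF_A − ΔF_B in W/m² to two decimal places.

ΔF_A − ΔF_B = -2.62 W/m²

ΔF_A = 5.35 ln(361/278) = 5.35 × 0.26126 = 1.3977 W/m².
ΔF_B = 5.35 ln(589/278) = 5.35 × 0.75081 = 4.0168 W/m².
Difference: 1.3977 − 4.0168 = -2.6191 W/m².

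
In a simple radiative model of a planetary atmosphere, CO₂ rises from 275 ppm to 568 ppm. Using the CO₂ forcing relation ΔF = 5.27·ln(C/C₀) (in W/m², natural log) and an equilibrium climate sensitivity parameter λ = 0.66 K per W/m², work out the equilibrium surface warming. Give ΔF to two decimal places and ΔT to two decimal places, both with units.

CO₂: 5.27 × ln(568/275) = 5.27 × ln(2.06545) = 5.27 × 0.72535 = 3.8226 W/m².
ΔT = λ ΔF = 0.66 × 3.82 = 2.5212 K.

ΔF = 3.82 W/m²; ΔT = 2.52 K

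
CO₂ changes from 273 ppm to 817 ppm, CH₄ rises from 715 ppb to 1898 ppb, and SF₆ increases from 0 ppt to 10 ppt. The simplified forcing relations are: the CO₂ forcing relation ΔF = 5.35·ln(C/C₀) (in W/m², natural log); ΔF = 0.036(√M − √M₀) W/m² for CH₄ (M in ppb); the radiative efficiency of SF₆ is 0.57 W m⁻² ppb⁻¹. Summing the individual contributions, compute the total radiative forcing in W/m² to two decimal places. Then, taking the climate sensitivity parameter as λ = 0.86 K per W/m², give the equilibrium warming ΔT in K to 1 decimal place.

ΔF = 6.48 W/m²; ΔT = 5.6 K

CO₂: 5.35 × ln(817/273) = 5.35 × ln(2.99267) = 5.35 × 1.09617 = 5.8645 W/m².
CH₄: 0.036 × (√1898 − √715) = 0.036 × (43.5660 − 26.7395) = 0.036 × 16.8265 = 0.6058 W/m².
SF₆: Δ = 10 − 0 = 10 ppt = 0.010 ppb; ΔF = 0.57 × 0.010 = 0.0057 W/m².
Total ΔF = 5.8645 + 0.6058 + 0.0057 = 6.4760 W/m².
ΔT = λ ΔF = 0.86 × 6.48 = 5.5728 K.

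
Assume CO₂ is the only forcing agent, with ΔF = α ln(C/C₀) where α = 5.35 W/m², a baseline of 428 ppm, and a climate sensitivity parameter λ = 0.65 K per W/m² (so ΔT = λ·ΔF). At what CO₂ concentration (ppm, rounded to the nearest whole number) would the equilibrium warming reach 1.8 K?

Required forcing: ΔF = ΔT/λ = 1.8/0.65 = 2.7692 W/m².
Then ln(C/428) = ΔF/5.35 = 2.7692/5.35 = 0.51761.
So C = 428 × e^0.51761 = 428 × 1.67801 = 718.19 ppm.

C ≈ 718 ppm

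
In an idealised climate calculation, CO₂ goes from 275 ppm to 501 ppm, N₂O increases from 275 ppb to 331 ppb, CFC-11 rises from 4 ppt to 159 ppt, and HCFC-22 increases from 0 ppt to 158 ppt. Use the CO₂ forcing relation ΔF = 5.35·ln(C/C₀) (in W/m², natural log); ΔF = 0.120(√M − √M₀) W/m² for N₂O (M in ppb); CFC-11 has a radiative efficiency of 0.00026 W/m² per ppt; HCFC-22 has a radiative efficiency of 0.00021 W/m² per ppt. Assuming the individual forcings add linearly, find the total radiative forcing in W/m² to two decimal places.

ΔF = 3.48 W/m²

CO₂: 5.35 × ln(501/275) = 5.35 × ln(1.82182) = 5.35 × 0.59984 = 3.2091 W/m².
N₂O: 0.120 × (√331 − √275) = 0.120 × (18.1934 − 16.5831) = 0.120 × 1.6103 = 0.1932 W/m².
CFC-11: ΔF = 0.00026 × (159 − 4) = 0.00026 × 155 = 0.0403 W/m².
HCFC-22: ΔF = 0.00021 × (158 − 0) = 0.00021 × 158 = 0.0332 W/m².
Total ΔF = 3.2091 + 0.1932 + 0.0403 + 0.0332 = 3.4758 W/m².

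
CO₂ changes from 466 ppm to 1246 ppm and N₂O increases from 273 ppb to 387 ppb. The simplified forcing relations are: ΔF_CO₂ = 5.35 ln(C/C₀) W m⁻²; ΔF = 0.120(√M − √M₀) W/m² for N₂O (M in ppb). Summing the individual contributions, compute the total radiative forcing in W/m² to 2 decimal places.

ΔF = 5.64 W/m²

CO₂: 5.35 × ln(1246/466) = 5.35 × ln(2.67382) = 5.35 × 0.98351 = 5.2618 W/m².
N₂O: 0.120 × (√387 − √273) = 0.120 × (19.6723 − 16.5227) = 0.120 × 3.1496 = 0.3780 W/m².
Total ΔF = 5.2618 + 0.3780 = 5.6398 W/m².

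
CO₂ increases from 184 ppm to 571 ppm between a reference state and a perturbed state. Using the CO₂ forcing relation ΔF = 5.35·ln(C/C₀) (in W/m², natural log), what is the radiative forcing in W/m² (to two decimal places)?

ΔF = 6.06 W/m²

CO₂: 5.35 × ln(571/184) = 5.35 × ln(3.10326) = 5.35 × 1.13245 = 6.0586 W/m².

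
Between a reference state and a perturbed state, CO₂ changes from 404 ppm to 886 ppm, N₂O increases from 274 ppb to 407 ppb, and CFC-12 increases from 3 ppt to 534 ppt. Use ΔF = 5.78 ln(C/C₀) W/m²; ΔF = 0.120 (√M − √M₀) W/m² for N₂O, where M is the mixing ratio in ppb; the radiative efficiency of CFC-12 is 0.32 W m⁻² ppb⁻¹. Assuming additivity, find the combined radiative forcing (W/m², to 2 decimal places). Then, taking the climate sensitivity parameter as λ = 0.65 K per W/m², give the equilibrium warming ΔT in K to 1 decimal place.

ΔF = 5.14 W/m²; ΔT = 3.3 K

CO₂: 5.78 × ln(886/404) = 5.78 × ln(2.19307) = 5.78 × 0.78530 = 4.5390 W/m².
N₂O: 0.120 × (√407 − √274) = 0.120 × (20.1742 − 16.5529) = 0.120 × 3.6213 = 0.4346 W/m².
CFC-12: Δ = 534 − 3 = 531 ppt = 0.531 ppb; ΔF = 0.32 × 0.531 = 0.1699 W/m².
Total ΔF = 4.5390 + 0.4346 + 0.1699 = 5.1435 W/m².
ΔT = λ ΔF = 0.65 × 5.14 = 3.3410 K.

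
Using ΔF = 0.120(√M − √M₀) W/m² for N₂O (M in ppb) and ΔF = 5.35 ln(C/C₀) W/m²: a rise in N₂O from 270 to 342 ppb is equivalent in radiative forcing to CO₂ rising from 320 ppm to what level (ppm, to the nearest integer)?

C ≈ 335 ppm

N₂O forcing: 0.120 × (√342 − √270) = 0.120 × (18.4932 − 16.4317) = 0.120 × 2.0615 = 0.24738 W/m².
Set 5.35 ln(C/320) = 0.24738: ln(C/320) = 0.24738/5.35 = 0.04624, so C = 320 × e^0.04624 = 320 × 1.04733 = 335.15 ppm.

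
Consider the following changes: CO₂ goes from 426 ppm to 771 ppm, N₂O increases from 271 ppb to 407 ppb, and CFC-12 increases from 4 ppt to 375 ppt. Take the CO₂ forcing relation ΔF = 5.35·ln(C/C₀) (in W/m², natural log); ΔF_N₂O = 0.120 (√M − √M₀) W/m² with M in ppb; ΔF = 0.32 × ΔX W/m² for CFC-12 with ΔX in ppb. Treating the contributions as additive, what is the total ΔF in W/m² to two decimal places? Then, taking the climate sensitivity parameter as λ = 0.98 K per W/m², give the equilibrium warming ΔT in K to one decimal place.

CO₂: 5.35 × ln(771/426) = 5.35 × ln(1.80986) = 5.35 × 0.59325 = 3.1739 W/m².
N₂O: 0.120 × (√407 − √271) = 0.120 × (20.1742 − 16.4621) = 0.120 × 3.7121 = 0.4455 W/m².
CFC-12: Δ = 375 − 4 = 371 ppt = 0.371 ppb; ΔF = 0.32 × 0.371 = 0.1187 W/m².
Total ΔF = 3.1739 + 0.4455 + 0.1187 = 3.7381 W/m².
ΔT = λ ΔF = 0.98 × 3.74 = 3.6652 K.

ΔF = 3.74 W/m²; ΔT = 3.7 K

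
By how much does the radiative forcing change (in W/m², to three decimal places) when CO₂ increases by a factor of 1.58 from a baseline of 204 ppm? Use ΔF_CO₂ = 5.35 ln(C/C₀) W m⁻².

ΔF = 2.447 W/m²

ΔF = 5.35 × ln(1.58) = 5.35 × 0.45742 = 2.4472 W/m².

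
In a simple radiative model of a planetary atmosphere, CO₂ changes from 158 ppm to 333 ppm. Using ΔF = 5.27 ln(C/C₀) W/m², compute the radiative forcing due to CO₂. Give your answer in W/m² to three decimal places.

ΔF = 3.929 W/m²

CO₂: 5.27 × ln(333/158) = 5.27 × ln(2.10759) = 5.27 × 0.74555 = 3.9290 W/m².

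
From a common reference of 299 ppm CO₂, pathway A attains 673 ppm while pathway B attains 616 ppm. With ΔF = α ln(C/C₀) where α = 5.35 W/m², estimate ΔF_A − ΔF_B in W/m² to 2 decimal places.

ΔF_A − ΔF_B = 0.47 W/m²

ΔF_A = 5.35 ln(673/299) = 5.35 × 0.81130 = 4.3405 W/m².
ΔF_B = 5.35 ln(616/299) = 5.35 × 0.72280 = 3.8670 W/m².
Difference: 4.3405 − 3.8670 = 0.4735 W/m².
(Equivalently, ΔF_A − ΔF_B = 5.35 ln(673/616) = 5.35 × 0.08850 = 0.4735 W/m².)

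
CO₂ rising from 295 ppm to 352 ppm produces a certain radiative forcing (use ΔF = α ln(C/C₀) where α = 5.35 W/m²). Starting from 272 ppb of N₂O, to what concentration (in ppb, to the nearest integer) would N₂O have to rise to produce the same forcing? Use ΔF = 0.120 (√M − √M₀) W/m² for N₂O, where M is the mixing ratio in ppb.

M ≈ 594 ppb

CO₂ forcing: 5.35 × ln(352/295) = 5.35 × 0.176656 = 0.94511 W/m².
Set 0.120(√M − √272) = 0.94511: √M = 0.94511/0.120 + √272 = 7.8759 + 16.4924 = 24.3683.
M = (24.3683)² = 593.81 ppb.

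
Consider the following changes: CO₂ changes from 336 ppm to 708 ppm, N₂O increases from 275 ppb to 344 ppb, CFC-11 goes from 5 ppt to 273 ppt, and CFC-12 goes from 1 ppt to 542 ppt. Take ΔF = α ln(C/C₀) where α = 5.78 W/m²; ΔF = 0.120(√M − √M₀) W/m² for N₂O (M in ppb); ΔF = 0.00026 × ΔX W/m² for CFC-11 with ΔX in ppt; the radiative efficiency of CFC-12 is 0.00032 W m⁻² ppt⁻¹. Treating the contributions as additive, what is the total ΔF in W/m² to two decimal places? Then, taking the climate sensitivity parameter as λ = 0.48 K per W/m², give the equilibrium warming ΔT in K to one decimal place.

ΔF = 4.79 W/m²; ΔT = 2.3 K

CO₂: 5.78 × ln(708/336) = 5.78 × ln(2.10714) = 5.78 × 0.74533 = 4.3080 W/m².
N₂O: 0.120 × (√344 − √275) = 0.120 × (18.5472 − 16.5831) = 0.120 × 1.9641 = 0.2357 W/m².
CFC-11: ΔF = 0.00026 × (273 − 5) = 0.00026 × 268 = 0.0697 W/m².
CFC-12: ΔF = 0.00032 × (542 − 1) = 0.00032 × 541 = 0.1731 W/m².
Total ΔF = 4.3080 + 0.2357 + 0.0697 + 0.1731 = 4.7865 W/m².
ΔT = λ ΔF = 0.48 × 4.79 = 2.2992 K.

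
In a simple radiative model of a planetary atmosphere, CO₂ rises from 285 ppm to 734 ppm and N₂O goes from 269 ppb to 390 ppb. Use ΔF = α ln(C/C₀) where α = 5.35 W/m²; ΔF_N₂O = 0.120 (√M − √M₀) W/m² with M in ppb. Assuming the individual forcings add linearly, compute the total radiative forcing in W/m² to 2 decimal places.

CO₂: 5.35 × ln(734/285) = 5.35 × ln(2.57544) = 5.35 × 0.94602 = 5.0612 W/m².
N₂O: 0.120 × (√390 − √269) = 0.120 × (19.7484 − 16.4012) = 0.120 × 3.3472 = 0.4017 W/m².
Total ΔF = 5.0612 + 0.4017 = 5.4629 W/m².

ΔF = 5.46 W/m²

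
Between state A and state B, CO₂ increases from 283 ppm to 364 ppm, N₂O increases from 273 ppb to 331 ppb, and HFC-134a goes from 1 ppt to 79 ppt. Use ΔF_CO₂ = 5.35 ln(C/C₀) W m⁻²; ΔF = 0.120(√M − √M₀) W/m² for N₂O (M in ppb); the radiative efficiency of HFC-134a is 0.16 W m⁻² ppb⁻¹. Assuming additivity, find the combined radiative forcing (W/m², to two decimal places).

CO₂: 5.35 × ln(364/283) = 5.35 × ln(1.28622) = 5.35 × 0.25171 = 1.3466 W/m².
N₂O: 0.120 × (√331 − √273) = 0.120 × (18.1934 − 16.5227) = 0.120 × 1.6707 = 0.2005 W/m².
HFC-134a: Δ = 79 − 1 = 78 ppt = 0.078 ppb; ΔF = 0.16 × 0.078 = 0.0125 W/m².
Total ΔF = 1.3466 + 0.2005 + 0.0125 = 1.5596 W/m².

ΔF = 1.56 W/m²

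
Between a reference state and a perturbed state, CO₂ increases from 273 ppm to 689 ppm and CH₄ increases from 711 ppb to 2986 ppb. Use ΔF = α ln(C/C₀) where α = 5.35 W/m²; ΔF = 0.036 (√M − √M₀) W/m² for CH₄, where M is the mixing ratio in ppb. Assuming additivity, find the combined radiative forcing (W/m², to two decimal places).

ΔF = 5.96 W/m²

CO₂: 5.35 × ln(689/273) = 5.35 × ln(2.52381) = 5.35 × 0.92577 = 4.9529 W/m².
CH₄: 0.036 × (√2986 − √711) = 0.036 × (54.6443 − 26.6646) = 0.036 × 27.9797 = 1.0073 W/m².
Total ΔF = 4.9529 + 1.0073 = 5.9602 W/m².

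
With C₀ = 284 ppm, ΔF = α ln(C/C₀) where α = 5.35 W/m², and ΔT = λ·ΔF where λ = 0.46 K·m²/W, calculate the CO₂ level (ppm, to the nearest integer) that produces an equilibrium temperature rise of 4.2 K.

C ≈ 1565 ppm

Required forcing: ΔF = ΔT/λ = 4.2/0.46 = 9.1304 W/m².
Then ln(C/284) = ΔF/5.35 = 9.1304/5.35 = 1.70662.
So C = 284 × e^1.70662 = 284 × 5.51031 = 1564.93 ppm.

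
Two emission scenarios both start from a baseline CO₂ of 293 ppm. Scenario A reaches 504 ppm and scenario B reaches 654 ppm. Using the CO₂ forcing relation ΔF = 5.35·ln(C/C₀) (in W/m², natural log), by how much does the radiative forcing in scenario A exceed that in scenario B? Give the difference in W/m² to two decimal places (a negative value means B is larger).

ΔF_A = 5.35 ln(504/293) = 5.35 × 0.54240 = 2.9018 W/m².
ΔF_B = 5.35 ln(654/293) = 5.35 × 0.80293 = 4.2957 W/m².
Difference: 2.9018 − 4.2957 = -1.3939 W/m².

ΔF_A − ΔF_B = -1.39 W/m²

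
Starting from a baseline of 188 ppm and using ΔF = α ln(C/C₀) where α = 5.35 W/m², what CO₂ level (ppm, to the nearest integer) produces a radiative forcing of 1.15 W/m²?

Set 5.35 ln(C/188) = 1.15, so ln(C/188) = 1.15/5.35 = 0.21495.
Then C/188 = e^0.21495 = 1.23980, giving C = 188 × 1.23980 = 233.08 ppm.

C ≈ 233 ppm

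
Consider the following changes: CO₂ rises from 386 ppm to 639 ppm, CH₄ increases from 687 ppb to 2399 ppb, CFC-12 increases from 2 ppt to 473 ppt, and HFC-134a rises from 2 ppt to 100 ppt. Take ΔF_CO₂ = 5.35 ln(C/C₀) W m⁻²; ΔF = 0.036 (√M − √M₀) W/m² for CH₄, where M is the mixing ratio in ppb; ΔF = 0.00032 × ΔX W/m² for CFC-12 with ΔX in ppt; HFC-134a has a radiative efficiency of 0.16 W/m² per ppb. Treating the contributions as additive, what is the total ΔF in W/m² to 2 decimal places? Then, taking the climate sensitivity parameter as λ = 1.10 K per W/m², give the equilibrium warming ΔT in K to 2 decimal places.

ΔF = 3.68 W/m²; ΔT = 4.05 K

CO₂: 5.35 × ln(639/386) = 5.35 × ln(1.65544) = 5.35 × 0.50407 = 2.6968 W/m².
CH₄: 0.036 × (√2399 − √687) = 0.036 × (48.9796 − 26.2107) = 0.036 × 22.7689 = 0.8197 W/m².
CFC-12: ΔF = 0.00032 × (473 − 2) = 0.00032 × 471 = 0.1507 W/m².
HFC-134a: Δ = 100 − 2 = 98 ppt = 0.098 ppb; ΔF = 0.16 × 0.098 = 0.0157 W/m².
Total ΔF = 2.6968 + 0.8197 + 0.1507 + 0.0157 = 3.6829 W/m².
ΔT = λ ΔF = 1.10 × 3.68 = 4.0480 K.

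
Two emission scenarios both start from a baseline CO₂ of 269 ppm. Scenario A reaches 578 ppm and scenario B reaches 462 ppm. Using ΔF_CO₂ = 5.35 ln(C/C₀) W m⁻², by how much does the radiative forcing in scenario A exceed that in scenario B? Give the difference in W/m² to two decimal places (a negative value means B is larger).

ΔF_A = 5.35 ln(578/269) = 5.35 × 0.76486 = 4.0920 W/m².
ΔF_B = 5.35 ln(462/269) = 5.35 × 0.54085 = 2.8935 W/m².
Difference: 4.0920 − 2.8935 = 1.1985 W/m².

ΔF_A − ΔF_B = 1.20 W/m²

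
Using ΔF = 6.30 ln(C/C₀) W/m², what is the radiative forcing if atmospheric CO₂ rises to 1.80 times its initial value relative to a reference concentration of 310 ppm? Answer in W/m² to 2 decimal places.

ΔF = 3.70 W/m²

Because the forcing depends only on the ratio C/C₀, the initial concentration does not enter.
ΔF = 6.30 × ln(1.80) = 6.30 × 0.58779 = 3.7031 W/m².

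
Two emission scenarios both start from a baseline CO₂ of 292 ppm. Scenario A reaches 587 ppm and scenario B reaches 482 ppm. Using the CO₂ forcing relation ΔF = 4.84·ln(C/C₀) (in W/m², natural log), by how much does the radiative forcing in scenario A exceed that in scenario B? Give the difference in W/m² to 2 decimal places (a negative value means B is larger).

ΔF_A − ΔF_B = 0.95 W/m²

ΔF_A = 4.84 ln(587/292) = 4.84 × 0.69827 = 3.3796 W/m².
ΔF_B = 4.84 ln(482/292) = 4.84 × 0.50119 = 2.4258 W/m².
Difference: 3.3796 − 2.4258 = 0.9538 W/m².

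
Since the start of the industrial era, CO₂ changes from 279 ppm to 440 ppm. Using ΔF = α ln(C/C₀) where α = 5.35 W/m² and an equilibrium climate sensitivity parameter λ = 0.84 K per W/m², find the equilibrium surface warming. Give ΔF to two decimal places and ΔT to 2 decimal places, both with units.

CO₂: 5.35 × ln(440/279) = 5.35 × ln(1.57706) = 5.35 × 0.45556 = 2.4372 W/m².
ΔT = λ ΔF = 0.84 × 2.44 = 2.0496 K.

ΔF = 2.44 W/m²; ΔT = 2.05 K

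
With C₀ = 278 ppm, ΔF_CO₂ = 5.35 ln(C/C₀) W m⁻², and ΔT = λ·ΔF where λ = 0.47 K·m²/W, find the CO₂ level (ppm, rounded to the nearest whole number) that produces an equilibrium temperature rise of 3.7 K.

C ≈ 1211 ppm

Required forcing: ΔF = ΔT/λ = 3.7/0.47 = 7.8723 W/m².
Then ln(C/278) = ΔF/5.35 = 7.8723/5.35 = 1.47146.
So C = 278 × e^1.47146 = 278 × 4.35559 = 1210.85 ppm.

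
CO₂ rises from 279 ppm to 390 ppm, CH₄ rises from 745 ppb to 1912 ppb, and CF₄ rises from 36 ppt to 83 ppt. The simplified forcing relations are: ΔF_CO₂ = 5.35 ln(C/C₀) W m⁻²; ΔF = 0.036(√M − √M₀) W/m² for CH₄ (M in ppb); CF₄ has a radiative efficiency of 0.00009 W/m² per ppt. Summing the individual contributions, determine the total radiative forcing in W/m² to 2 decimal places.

CO₂: 5.35 × ln(390/279) = 5.35 × ln(1.39785) = 5.35 × 0.33494 = 1.7919 W/m².
CH₄: 0.036 × (√1912 − √745) = 0.036 × (43.7264 − 27.2947) = 0.036 × 16.4317 = 0.5915 W/m².
CF₄: ΔF = 0.00009 × (83 − 36) = 0.00009 × 47 = 0.0042 W/m².
Total ΔF = 1.7919 + 0.5915 + 0.0042 = 2.3876 W/m².

ΔF = 2.39 W/m²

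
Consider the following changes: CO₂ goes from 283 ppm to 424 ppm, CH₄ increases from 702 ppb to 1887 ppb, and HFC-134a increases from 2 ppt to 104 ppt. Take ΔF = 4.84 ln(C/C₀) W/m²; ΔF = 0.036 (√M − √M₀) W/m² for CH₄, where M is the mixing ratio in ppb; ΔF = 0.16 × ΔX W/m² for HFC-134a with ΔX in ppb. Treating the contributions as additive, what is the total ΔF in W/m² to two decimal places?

ΔF = 2.58 W/m²

CO₂: 4.84 × ln(424/283) = 4.84 × ln(1.49823) = 4.84 × 0.40428 = 1.9567 W/m².
CH₄: 0.036 × (√1887 − √702) = 0.036 × (43.4396 − 26.4953) = 0.036 × 16.9443 = 0.6100 W/m².
HFC-134a: Δ = 104 − 2 = 102 ppt = 0.102 ppb; ΔF = 0.16 × 0.102 = 0.0163 W/m².
Total ΔF = 1.9567 + 0.6100 + 0.0163 = 2.5830 W/m².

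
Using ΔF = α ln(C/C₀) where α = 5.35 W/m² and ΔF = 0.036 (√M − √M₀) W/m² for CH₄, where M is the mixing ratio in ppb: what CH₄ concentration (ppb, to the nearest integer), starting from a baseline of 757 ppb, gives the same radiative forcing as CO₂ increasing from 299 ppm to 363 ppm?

M ≈ 3174 ppb

CO₂ forcing: 5.35 × ln(363/299) = 5.35 × 0.193959 = 1.03768 W/m².
Set 0.036(√M − √757) = 1.03768: √M = 1.03768/0.036 + √757 = 28.8244 + 27.5136 = 56.3380.
M = (56.3380)² = 3173.97 ppb.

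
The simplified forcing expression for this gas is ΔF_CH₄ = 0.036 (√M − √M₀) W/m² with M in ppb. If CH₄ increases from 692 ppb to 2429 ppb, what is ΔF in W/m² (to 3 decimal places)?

CH₄: 0.036 × (√2429 − √692) = 0.036 × (49.2849 − 26.3059) = 0.036 × 22.9790 = 0.8272 W/m².

ΔF = 0.827 W/m²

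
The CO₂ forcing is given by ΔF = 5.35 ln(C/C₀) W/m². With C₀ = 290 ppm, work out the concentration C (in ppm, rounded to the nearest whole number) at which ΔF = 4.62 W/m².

C ≈ 688 ppm

Set 5.35 ln(C/290) = 4.62, so ln(C/290) = 4.62/5.35 = 0.86355.
Then C/290 = e^0.86355 = 2.37156, giving C = 290 × 2.37156 = 687.75 ppm.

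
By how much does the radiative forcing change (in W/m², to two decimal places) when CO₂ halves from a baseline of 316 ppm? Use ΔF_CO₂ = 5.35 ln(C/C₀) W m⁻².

ΔF = -3.71 W/m²

Because the forcing depends only on the ratio C/C₀, the initial concentration does not enter.
ΔF = 5.35 × ln(0.5) = 5.35 × -0.69315 = -3.7084 W/m².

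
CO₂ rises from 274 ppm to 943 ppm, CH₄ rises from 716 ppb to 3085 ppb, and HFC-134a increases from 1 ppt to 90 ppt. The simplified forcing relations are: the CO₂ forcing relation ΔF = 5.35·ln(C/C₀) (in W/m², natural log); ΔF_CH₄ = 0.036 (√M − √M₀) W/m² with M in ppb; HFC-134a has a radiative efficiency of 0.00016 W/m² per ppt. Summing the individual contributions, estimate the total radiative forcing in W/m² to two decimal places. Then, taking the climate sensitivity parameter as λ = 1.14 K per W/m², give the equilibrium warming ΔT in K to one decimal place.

CO₂: 5.35 × ln(943/274) = 5.35 × ln(3.44161) = 5.35 × 1.23594 = 6.6123 W/m².
CH₄: 0.036 × (√3085 − √716) = 0.036 × (55.5428 − 26.7582) = 0.036 × 28.7846 = 1.0362 W/m².
HFC-134a: ΔF = 0.00016 × (90 − 1) = 0.00016 × 89 = 0.0142 W/m².
Total ΔF = 6.6123 + 1.0362 + 0.0142 = 7.6627 W/m².
ΔT = λ ΔF = 1.14 × 7.66 = 8.7324 K.

ΔF = 7.66 W/m²; ΔT = 8.7 K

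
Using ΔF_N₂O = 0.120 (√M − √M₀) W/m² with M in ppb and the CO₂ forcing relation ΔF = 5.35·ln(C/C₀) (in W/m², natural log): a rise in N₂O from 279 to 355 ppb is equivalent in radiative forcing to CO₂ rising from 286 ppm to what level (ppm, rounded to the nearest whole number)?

C ≈ 300 ppm

N₂O forcing: 0.120 × (√355 − √279) = 0.120 × (18.8414 − 16.7033) = 0.120 × 2.1381 = 0.25657 W/m².
Set 5.35 ln(C/286) = 0.25657: ln(C/286) = 0.25657/5.35 = 0.04796, so C = 286 × e^0.04796 = 286 × 1.04913 = 300.05 ppm.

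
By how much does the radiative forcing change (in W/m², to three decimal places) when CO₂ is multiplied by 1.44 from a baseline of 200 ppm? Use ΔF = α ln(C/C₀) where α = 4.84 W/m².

ΔF = 1.765 W/m²

ΔF = 4.84 × ln(1.44) = 4.84 × 0.36464 = 1.7649 W/m².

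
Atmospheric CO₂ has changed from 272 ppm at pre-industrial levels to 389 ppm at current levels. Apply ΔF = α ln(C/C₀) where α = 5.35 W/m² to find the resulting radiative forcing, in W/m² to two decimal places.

ΔF = 1.91 W/m²

CO₂: 5.35 × ln(389/272) = 5.35 × ln(1.43015) = 5.35 × 0.35778 = 1.9141 W/m².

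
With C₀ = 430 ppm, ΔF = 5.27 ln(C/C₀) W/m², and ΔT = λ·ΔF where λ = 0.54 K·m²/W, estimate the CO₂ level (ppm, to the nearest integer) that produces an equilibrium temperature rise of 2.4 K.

Required forcing: ΔF = ΔT/λ = 2.4/0.54 = 4.4444 W/m².
Then ln(C/430) = ΔF/5.27 = 4.4444/5.27 = 0.84334.
So C = 430 × e^0.84334 = 430 × 2.32412 = 999.37 ppm.

C ≈ 999 ppm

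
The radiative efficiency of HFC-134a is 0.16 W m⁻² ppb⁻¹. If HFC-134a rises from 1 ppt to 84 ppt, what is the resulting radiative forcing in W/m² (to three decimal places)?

ΔF = 0.013 W/m²

HFC-134a: Δ = 84 − 1 = 83 ppt = 0.083 ppb; ΔF = 0.16 × 0.083 = 0.0133 W/m².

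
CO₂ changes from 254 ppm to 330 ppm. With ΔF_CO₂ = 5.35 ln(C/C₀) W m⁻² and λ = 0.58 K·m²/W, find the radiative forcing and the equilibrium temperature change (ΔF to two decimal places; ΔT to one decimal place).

CO₂: 5.35 × ln(330/254) = 5.35 × ln(1.29921) = 5.35 × 0.26176 = 1.4004 W/m².
ΔT = λ ΔF = 0.58 × 1.40 = 0.8120 K.

ΔF = 1.40 W/m²; ΔT = 0.8 K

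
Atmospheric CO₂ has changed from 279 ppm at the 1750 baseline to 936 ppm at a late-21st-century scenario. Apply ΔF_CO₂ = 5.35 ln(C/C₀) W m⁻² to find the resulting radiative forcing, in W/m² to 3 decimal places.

ΔF = 6.476 W/m²

CO₂ absorption bands are partially saturated, so forcing scales with the logarithm of the concentration ratio.
CO₂: 5.35 × ln(936/279) = 5.35 × ln(3.35484) = 5.35 × 1.21040 = 6.4756 W/m².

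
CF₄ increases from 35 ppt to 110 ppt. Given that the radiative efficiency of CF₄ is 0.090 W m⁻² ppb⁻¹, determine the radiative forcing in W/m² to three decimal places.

ΔF = 0.007 W/m²

CF₄: Δ = 110 − 35 = 75 ppt = 0.075 ppb; ΔF = 0.090 × 0.075 = 0.0068 W/m².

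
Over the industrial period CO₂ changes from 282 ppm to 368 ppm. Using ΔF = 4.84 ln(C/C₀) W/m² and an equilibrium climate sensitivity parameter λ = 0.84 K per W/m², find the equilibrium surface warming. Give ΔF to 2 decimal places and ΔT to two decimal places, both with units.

ΔF = 1.29 W/m²; ΔT = 1.08 K

CO₂: 4.84 × ln(368/282) = 4.84 × ln(1.30496) = 4.84 × 0.26617 = 1.2883 W/m².
ΔT = λ ΔF = 0.84 × 1.29 = 1.0836 K.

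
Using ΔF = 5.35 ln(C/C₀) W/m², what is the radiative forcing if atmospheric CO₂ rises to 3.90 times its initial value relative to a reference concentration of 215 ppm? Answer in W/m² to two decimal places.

ΔF = 7.28 W/m²

Because the forcing depends only on the ratio C/C₀, the initial concentration does not enter.
ΔF = 5.35 × ln(3.90) = 5.35 × 1.36098 = 7.2812 W/m².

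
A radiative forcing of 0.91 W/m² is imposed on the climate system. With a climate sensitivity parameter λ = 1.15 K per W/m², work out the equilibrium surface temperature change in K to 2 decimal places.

ΔT = λ ΔF = 1.15 × 0.91 = 1.0465 K.

ΔT = 1.05 K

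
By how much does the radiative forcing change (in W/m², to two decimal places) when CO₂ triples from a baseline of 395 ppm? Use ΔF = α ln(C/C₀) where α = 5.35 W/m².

ΔF = 5.35 × ln(3) = 5.35 × 1.09861 = 5.8776 W/m².

ΔF = 5.88 W/m²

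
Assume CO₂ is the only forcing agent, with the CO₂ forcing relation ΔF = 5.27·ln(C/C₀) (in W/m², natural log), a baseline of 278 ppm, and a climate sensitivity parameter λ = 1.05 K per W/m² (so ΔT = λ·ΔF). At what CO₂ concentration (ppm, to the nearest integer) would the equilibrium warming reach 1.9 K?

Required forcing: ΔF = ΔT/λ = 1.9/1.05 = 1.8095 W/m².
Then ln(C/278) = ΔF/5.27 = 1.8095/5.27 = 0.34336.
So C = 278 × e^0.34336 = 278 × 1.40968 = 391.89 ppm.

C ≈ 392 ppm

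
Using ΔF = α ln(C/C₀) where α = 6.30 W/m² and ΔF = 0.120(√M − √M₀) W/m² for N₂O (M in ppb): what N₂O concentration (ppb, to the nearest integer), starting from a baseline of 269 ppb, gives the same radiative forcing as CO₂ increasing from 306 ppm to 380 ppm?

M ≈ 771 ppb

CO₂ forcing: 6.30 × ln(380/306) = 6.30 × 0.216586 = 1.36449 W/m².
Set 0.120(√M − √269) = 1.36449: √M = 1.36449/0.120 + √269 = 11.3708 + 16.4012 = 27.7720.
M = (27.7720)² = 771.28 ppb.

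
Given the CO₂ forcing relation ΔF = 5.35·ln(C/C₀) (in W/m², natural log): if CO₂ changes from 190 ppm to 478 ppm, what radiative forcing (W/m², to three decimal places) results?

ΔF = 4.936 W/m²

CO₂: 5.35 × ln(478/190) = 5.35 × ln(2.51579) = 5.35 × 0.92259 = 4.9359 W/m².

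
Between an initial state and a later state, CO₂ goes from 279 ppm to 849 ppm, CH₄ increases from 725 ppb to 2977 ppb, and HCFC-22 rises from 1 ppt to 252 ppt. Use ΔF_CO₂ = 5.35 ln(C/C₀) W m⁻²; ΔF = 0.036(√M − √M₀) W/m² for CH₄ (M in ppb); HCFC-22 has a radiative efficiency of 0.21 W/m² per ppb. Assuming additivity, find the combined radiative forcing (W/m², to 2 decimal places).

CO₂: 5.35 × ln(849/279) = 5.35 × ln(3.04301) = 5.35 × 1.11285 = 5.9537 W/m².
CH₄: 0.036 × (√2977 − √725) = 0.036 × (54.5619 − 26.9258) = 0.036 × 27.6361 = 0.9949 W/m².
HCFC-22: Δ = 252 − 1 = 251 ppt = 0.251 ppb; ΔF = 0.21 × 0.251 = 0.0527 W/m².
Total ΔF = 5.9537 + 0.9949 + 0.0527 = 7.0013 W/m².

ΔF = 7.00 W/m²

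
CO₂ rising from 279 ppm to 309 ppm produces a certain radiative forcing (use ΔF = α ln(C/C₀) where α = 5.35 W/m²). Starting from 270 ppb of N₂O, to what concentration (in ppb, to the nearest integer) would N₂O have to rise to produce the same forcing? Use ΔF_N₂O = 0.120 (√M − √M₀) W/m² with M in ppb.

M ≈ 440 ppb

CO₂ forcing: 5.35 × ln(309/279) = 5.35 × 0.102129 = 0.54639 W/m².
Set 0.120(√M − √270) = 0.54639: √M = 0.54639/0.120 + √270 = 4.5533 + 16.4317 = 20.9850.
M = (20.9850)² = 440.37 ppb.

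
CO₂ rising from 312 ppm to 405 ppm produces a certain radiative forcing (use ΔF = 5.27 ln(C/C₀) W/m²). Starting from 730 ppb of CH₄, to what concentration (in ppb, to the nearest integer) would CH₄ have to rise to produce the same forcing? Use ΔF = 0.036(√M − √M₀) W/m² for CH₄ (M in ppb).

M ≈ 4252 ppb

CO₂ forcing: 5.27 × ln(405/312) = 5.27 × 0.260884 = 1.37486 W/m².
Set 0.036(√M − √730) = 1.37486: √M = 1.37486/0.036 + √730 = 38.1906 + 27.0185 = 65.2091.
M = (65.2091)² = 4252.23 ppb.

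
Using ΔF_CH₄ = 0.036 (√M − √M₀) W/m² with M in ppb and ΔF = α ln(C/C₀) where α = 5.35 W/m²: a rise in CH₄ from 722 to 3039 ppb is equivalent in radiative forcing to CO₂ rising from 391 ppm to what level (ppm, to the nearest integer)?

C ≈ 473 ppm

CH₄ forcing: 0.036 × (√3039 − √722) = 0.036 × (55.1271 − 26.8701) = 0.036 × 28.2570 = 1.01725 W/m².
Set 5.35 ln(C/391) = 1.01725: ln(C/391) = 1.01725/5.35 = 0.19014, so C = 391 × e^0.19014 = 391 × 1.20942 = 472.88 ppm.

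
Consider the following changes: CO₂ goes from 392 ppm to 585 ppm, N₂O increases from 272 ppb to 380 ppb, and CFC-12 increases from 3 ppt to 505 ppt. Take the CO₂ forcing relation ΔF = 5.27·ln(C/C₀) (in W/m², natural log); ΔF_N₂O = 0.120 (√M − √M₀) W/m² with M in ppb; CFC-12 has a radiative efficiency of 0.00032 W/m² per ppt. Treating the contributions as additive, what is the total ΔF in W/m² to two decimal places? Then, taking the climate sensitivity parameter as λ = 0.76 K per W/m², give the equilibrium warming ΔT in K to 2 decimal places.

ΔF = 2.63 W/m²; ΔT = 2.00 K

CO₂: 5.27 × ln(585/392) = 5.27 × ln(1.49235) = 5.27 × 0.40035 = 2.1098 W/m².
N₂O: 0.120 × (√380 − √272) = 0.120 × (19.4936 − 16.4924) = 0.120 × 3.0012 = 0.3601 W/m².
CFC-12: ΔF = 0.00032 × (505 − 3) = 0.00032 × 502 = 0.1606 W/m².
Total ΔF = 2.1098 + 0.3601 + 0.1606 = 2.6305 W/m².
ΔT = λ ΔF = 0.76 × 2.63 = 1.9988 K.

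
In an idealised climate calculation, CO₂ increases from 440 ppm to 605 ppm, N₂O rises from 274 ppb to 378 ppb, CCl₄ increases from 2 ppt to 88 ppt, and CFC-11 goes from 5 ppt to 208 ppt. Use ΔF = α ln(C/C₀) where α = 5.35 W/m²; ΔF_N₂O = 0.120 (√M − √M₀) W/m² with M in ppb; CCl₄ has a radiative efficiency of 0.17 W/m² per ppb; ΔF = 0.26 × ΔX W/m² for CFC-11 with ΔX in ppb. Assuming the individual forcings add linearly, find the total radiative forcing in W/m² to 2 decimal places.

ΔF = 2.12 W/m²

CO₂: 5.35 × ln(605/440) = 5.35 × ln(1.37500) = 5.35 × 0.31845 = 1.7037 W/m².
N₂O: 0.120 × (√378 − √274) = 0.120 × (19.4422 − 16.5529) = 0.120 × 2.8893 = 0.3467 W/m².
CCl₄: Δ = 88 − 2 = 86 ppt = 0.086 ppb; ΔF = 0.17 × 0.086 = 0.0146 W/m².
CFC-11: Δ = 208 − 5 = 203 ppt = 0.203 ppb; ΔF = 0.26 × 0.203 = 0.0528 W/m².
Total ΔF = 1.7037 + 0.3467 + 0.0146 + 0.0528 = 2.1178 W/m².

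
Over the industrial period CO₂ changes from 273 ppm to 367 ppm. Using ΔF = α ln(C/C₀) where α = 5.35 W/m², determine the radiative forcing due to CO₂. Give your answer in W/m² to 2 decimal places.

ΔF = 1.58 W/m²

CO₂: 5.35 × ln(367/273) = 5.35 × ln(1.34432) = 5.35 × 0.29589 = 1.5830 W/m².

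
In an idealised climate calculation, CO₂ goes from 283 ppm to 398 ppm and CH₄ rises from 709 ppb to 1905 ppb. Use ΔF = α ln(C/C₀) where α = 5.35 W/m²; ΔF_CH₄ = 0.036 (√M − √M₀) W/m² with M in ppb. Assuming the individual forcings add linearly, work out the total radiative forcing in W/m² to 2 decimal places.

CO₂: 5.35 × ln(398/283) = 5.35 × ln(1.40636) = 5.35 × 0.34100 = 1.8244 W/m².
CH₄: 0.036 × (√1905 − √709) = 0.036 × (43.6463 − 26.6271) = 0.036 × 17.0192 = 0.6127 W/m².
Total ΔF = 1.8244 + 0.6127 = 2.4371 W/m².

ΔF = 2.44 W/m²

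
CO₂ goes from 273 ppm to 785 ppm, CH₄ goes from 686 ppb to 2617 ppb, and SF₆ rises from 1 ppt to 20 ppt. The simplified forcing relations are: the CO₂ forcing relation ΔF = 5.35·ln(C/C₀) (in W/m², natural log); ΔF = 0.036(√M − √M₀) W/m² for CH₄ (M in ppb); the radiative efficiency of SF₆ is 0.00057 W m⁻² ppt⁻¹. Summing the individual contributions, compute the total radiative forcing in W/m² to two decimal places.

ΔF = 6.56 W/m²

CO₂: 5.35 × ln(785/273) = 5.35 × ln(2.87546) = 5.35 × 1.05621 = 5.6507 W/m².
CH₄: 0.036 × (√2617 − √686) = 0.036 × (51.1566 − 26.1916) = 0.036 × 24.9650 = 0.8987 W/m².
SF₆: ΔF = 0.00057 × (20 − 1) = 0.00057 × 19 = 0.0108 W/m².
Total ΔF = 5.6507 + 0.8987 + 0.0108 = 6.5602 W/m².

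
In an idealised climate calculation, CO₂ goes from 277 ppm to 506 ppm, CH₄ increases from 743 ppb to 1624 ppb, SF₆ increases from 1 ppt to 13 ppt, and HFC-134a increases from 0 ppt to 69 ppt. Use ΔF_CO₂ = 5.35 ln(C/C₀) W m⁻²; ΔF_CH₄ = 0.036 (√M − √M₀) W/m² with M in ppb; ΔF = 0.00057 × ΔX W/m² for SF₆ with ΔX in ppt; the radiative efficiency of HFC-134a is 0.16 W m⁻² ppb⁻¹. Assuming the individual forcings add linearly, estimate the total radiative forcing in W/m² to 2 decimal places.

ΔF = 3.71 W/m²

CO₂: 5.35 × ln(506/277) = 5.35 × ln(1.82671) = 5.35 × 0.60252 = 3.2235 W/m².
CH₄: 0.036 × (√1624 − √743) = 0.036 × (40.2989 − 27.2580) = 0.036 × 13.0409 = 0.4695 W/m².
SF₆: ΔF = 0.00057 × (13 − 1) = 0.00057 × 12 = 0.0068 W/m².
HFC-134a: Δ = 69 − 0 = 69 ppt = 0.069 ppb; ΔF = 0.16 × 0.069 = 0.0110 W/m².
Total ΔF = 3.2235 + 0.4695 + 0.0068 + 0.0110 = 3.7108 W/m².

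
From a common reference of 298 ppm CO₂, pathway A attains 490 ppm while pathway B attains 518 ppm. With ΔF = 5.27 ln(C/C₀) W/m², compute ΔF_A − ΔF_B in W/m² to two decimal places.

ΔF_A − ΔF_B = -0.29 W/m²

ΔF_A = 5.27 ln(490/298) = 5.27 × 0.49731 = 2.6208 W/m².
ΔF_B = 5.27 ln(518/298) = 5.27 × 0.55288 = 2.9137 W/m².
Difference: 2.6208 − 2.9137 = -0.2929 W/m².
(Equivalently, ΔF_A − ΔF_B = 5.27 ln(490/518) = 5.27 × -0.05557 = -0.2929 W/m².)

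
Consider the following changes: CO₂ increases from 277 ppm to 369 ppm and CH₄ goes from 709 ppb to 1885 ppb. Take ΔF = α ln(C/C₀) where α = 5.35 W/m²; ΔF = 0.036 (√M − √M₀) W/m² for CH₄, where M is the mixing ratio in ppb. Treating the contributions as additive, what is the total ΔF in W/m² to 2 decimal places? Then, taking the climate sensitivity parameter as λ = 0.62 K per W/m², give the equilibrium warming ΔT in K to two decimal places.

ΔF = 2.14 W/m²; ΔT = 1.33 K

CO₂: 5.35 × ln(369/277) = 5.35 × ln(1.33213) = 5.35 × 0.28678 = 1.5343 W/m².
CH₄: 0.036 × (√1885 − √709) = 0.036 × (43.4166 − 26.6271) = 0.036 × 16.7895 = 0.6044 W/m².
Total ΔF = 1.5343 + 0.6044 = 2.1387 W/m².
ΔT = λ ΔF = 0.62 × 2.14 = 1.3268 K.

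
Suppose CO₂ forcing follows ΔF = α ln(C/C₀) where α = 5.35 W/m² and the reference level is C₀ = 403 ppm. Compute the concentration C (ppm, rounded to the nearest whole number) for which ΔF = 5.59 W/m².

Set 5.35 ln(C/403) = 5.59, so ln(C/403) = 5.59/5.35 = 1.04486.
Then C/403 = e^1.04486 = 2.84300, giving C = 403 × 2.84300 = 1145.73 ppm.

C ≈ 1146 ppm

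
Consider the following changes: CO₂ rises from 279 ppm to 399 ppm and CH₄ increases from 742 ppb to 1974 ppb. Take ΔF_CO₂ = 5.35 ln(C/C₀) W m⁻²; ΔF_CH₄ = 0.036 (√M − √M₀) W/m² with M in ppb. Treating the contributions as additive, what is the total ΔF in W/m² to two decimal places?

CO₂: 5.35 × ln(399/279) = 5.35 × ln(1.43011) = 5.35 × 0.35775 = 1.9140 W/m².
CH₄: 0.036 × (√1974 − √742) = 0.036 × (44.4297 − 27.2397) = 0.036 × 17.1900 = 0.6188 W/m².
Total ΔF = 1.9140 + 0.6188 = 2.5328 W/m².

ΔF = 2.53 W/m²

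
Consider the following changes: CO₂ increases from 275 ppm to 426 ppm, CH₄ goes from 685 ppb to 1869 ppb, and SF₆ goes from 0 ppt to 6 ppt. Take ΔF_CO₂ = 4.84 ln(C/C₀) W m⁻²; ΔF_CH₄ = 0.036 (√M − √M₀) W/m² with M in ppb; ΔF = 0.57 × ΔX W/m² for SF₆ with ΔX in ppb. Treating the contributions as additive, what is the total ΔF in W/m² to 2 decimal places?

ΔF = 2.74 W/m²

CO₂: 4.84 × ln(426/275) = 4.84 × ln(1.54909) = 4.84 × 0.43767 = 2.1183 W/m².
CH₄: 0.036 × (√1869 − √685) = 0.036 × (43.2319 − 26.1725) = 0.036 × 17.0594 = 0.6141 W/m².
SF₆: Δ = 6 − 0 = 6 ppt = 0.006 ppb; ΔF = 0.57 × 0.006 = 0.0034 W/m².
Total ΔF = 2.1183 + 0.6141 + 0.0034 = 2.7358 W/m².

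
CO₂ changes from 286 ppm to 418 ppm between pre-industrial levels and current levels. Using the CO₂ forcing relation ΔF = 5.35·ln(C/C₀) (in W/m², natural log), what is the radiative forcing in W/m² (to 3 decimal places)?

ΔF = 2.030 W/m²

CO₂ absorption bands are partially saturated, so forcing scales with the logarithm of the concentration ratio.
CO₂: 5.35 × ln(418/286) = 5.35 × ln(1.46154) = 5.35 × 0.37949 = 2.0303 W/m².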